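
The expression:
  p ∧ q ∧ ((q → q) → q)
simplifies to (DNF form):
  p ∧ q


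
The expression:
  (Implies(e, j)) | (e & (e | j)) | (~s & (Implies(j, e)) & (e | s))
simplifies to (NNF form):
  True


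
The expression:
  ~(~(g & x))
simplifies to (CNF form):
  g & x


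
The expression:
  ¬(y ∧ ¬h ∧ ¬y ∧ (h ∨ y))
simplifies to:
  True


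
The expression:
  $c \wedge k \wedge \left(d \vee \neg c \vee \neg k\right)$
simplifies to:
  $c \wedge d \wedge k$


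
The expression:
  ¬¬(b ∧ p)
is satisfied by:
  {p: True, b: True}


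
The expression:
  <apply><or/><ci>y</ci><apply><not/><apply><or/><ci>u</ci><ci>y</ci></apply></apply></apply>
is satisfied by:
  {y: True, u: False}
  {u: False, y: False}
  {u: True, y: True}


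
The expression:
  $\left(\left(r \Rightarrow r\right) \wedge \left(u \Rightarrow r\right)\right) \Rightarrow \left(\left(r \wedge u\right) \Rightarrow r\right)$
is always true.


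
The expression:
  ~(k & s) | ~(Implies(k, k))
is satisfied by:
  {s: False, k: False}
  {k: True, s: False}
  {s: True, k: False}


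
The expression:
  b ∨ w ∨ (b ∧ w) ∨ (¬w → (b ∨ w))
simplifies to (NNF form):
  b ∨ w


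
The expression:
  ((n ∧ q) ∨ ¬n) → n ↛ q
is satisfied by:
  {n: True, q: False}


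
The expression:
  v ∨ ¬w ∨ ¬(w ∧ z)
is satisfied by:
  {v: True, w: False, z: False}
  {w: False, z: False, v: False}
  {z: True, v: True, w: False}
  {z: True, w: False, v: False}
  {v: True, w: True, z: False}
  {w: True, v: False, z: False}
  {z: True, w: True, v: True}


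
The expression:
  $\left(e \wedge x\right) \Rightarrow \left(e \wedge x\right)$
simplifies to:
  $\text{True}$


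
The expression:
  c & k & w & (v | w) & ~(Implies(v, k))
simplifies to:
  False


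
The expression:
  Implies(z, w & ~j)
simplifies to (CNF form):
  (w | ~z) & (~j | ~z)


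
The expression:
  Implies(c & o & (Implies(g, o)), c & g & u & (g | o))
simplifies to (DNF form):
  ~c | ~o | (g & u)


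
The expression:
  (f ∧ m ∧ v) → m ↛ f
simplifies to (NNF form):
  ¬f ∨ ¬m ∨ ¬v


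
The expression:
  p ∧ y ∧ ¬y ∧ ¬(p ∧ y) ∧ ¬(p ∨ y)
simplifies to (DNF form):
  False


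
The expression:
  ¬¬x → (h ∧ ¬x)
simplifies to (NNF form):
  ¬x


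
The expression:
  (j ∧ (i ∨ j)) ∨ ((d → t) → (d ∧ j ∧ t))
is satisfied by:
  {j: True, d: True, t: False}
  {j: True, d: False, t: False}
  {t: True, j: True, d: True}
  {t: True, j: True, d: False}
  {d: True, t: False, j: False}


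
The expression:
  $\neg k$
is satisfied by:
  {k: False}


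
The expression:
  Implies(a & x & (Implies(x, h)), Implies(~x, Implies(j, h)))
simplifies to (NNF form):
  True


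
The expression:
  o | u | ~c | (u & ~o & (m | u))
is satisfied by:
  {o: True, u: True, c: False}
  {o: True, c: False, u: False}
  {u: True, c: False, o: False}
  {u: False, c: False, o: False}
  {o: True, u: True, c: True}
  {o: True, c: True, u: False}
  {u: True, c: True, o: False}


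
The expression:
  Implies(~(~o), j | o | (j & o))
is always true.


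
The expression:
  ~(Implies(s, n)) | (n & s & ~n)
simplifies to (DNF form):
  s & ~n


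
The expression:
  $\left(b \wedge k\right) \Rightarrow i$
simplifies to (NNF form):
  $i \vee \neg b \vee \neg k$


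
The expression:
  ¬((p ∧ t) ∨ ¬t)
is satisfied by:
  {t: True, p: False}


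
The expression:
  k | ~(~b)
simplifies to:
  b | k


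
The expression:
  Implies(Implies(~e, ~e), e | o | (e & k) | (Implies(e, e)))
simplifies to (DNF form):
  True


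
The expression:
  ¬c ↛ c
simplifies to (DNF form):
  True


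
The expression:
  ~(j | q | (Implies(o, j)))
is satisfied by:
  {o: True, q: False, j: False}


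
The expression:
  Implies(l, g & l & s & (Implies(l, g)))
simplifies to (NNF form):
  ~l | (g & s)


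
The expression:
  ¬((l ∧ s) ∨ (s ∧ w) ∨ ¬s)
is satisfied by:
  {s: True, w: False, l: False}


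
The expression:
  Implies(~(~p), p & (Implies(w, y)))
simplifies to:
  y | ~p | ~w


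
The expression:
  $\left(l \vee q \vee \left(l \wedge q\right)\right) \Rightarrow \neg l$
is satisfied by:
  {l: False}


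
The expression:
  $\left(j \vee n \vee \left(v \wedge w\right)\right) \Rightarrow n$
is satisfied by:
  {n: True, v: False, w: False, j: False}
  {n: True, w: True, v: False, j: False}
  {n: True, v: True, w: False, j: False}
  {n: True, w: True, v: True, j: False}
  {j: True, n: True, v: False, w: False}
  {j: True, n: True, w: True, v: False}
  {j: True, n: True, v: True, w: False}
  {j: True, n: True, w: True, v: True}
  {j: False, v: False, w: False, n: False}
  {w: True, j: False, v: False, n: False}
  {v: True, j: False, w: False, n: False}


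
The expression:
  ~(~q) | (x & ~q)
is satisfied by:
  {x: True, q: True}
  {x: True, q: False}
  {q: True, x: False}


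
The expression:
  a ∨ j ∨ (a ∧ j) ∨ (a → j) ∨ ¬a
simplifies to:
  True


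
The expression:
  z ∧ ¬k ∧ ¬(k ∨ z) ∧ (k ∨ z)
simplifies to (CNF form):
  False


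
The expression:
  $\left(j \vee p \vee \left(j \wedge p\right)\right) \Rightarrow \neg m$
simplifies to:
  $\left(\neg j \wedge \neg p\right) \vee \neg m$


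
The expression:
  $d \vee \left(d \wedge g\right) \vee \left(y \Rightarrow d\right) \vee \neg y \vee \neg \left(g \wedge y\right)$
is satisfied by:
  {d: True, g: False, y: False}
  {g: False, y: False, d: False}
  {d: True, y: True, g: False}
  {y: True, g: False, d: False}
  {d: True, g: True, y: False}
  {g: True, d: False, y: False}
  {d: True, y: True, g: True}


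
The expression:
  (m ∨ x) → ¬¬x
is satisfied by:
  {x: True, m: False}
  {m: False, x: False}
  {m: True, x: True}


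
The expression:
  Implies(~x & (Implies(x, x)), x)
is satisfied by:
  {x: True}


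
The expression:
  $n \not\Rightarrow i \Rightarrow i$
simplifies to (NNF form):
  $i \vee \neg n$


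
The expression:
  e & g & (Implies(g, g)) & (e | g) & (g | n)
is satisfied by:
  {e: True, g: True}


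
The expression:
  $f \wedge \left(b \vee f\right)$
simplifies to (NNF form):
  $f$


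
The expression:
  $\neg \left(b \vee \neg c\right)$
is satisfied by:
  {c: True, b: False}


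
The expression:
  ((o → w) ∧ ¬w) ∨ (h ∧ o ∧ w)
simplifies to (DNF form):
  (w ∧ ¬w) ∨ (¬o ∧ ¬w) ∨ (h ∧ o ∧ w) ∨ (h ∧ o ∧ ¬o) ∨ (h ∧ w ∧ ¬w) ∨ (h ∧ ¬o ∧ ¬w) ∨ (o ∧ w ∧ ¬w) ∨ (o ∧ ¬o ∧ ¬w)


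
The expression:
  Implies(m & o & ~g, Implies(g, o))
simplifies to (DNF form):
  True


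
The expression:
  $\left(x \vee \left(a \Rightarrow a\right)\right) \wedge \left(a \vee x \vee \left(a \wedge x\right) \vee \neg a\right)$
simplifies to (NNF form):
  $\text{True}$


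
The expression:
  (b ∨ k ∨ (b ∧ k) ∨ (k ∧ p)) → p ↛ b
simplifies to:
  ¬b ∧ (p ∨ ¬k)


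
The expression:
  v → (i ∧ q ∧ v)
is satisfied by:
  {i: True, q: True, v: False}
  {i: True, q: False, v: False}
  {q: True, i: False, v: False}
  {i: False, q: False, v: False}
  {i: True, v: True, q: True}


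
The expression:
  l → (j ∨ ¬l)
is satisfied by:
  {j: True, l: False}
  {l: False, j: False}
  {l: True, j: True}


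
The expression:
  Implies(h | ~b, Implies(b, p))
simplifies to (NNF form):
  p | ~b | ~h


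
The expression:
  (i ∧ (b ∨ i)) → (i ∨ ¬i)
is always true.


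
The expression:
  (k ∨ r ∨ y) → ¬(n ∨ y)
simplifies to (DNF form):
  (¬n ∧ ¬y) ∨ (¬k ∧ ¬n ∧ ¬y) ∨ (¬k ∧ ¬r ∧ ¬y) ∨ (¬n ∧ ¬r ∧ ¬y)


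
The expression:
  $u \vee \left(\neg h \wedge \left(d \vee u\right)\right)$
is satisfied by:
  {d: True, u: True, h: False}
  {u: True, h: False, d: False}
  {d: True, u: True, h: True}
  {u: True, h: True, d: False}
  {d: True, h: False, u: False}


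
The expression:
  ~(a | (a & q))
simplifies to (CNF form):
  ~a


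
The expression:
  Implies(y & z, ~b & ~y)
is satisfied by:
  {z: False, y: False}
  {y: True, z: False}
  {z: True, y: False}


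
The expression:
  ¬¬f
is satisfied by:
  {f: True}


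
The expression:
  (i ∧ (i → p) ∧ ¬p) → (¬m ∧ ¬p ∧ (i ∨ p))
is always true.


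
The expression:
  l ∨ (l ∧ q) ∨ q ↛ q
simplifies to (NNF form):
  l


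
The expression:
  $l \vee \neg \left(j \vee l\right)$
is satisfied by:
  {l: True, j: False}
  {j: False, l: False}
  {j: True, l: True}


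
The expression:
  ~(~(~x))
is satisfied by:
  {x: False}


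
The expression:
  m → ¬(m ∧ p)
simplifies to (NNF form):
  ¬m ∨ ¬p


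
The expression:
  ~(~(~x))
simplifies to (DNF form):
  ~x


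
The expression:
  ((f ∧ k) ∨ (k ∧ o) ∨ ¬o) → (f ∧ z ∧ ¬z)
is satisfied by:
  {o: True, k: False}


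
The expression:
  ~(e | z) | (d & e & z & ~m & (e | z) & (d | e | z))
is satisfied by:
  {d: True, m: False, z: False, e: False}
  {d: False, m: False, z: False, e: False}
  {m: True, d: True, e: False, z: False}
  {m: True, e: False, d: False, z: False}
  {z: True, e: True, d: True, m: False}


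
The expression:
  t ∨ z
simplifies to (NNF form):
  t ∨ z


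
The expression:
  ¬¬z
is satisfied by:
  {z: True}


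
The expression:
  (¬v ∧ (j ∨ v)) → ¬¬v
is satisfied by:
  {v: True, j: False}
  {j: False, v: False}
  {j: True, v: True}


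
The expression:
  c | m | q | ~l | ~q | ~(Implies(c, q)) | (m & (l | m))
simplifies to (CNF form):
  True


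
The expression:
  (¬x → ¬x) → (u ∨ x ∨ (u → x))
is always true.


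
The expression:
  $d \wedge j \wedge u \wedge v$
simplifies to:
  $d \wedge j \wedge u \wedge v$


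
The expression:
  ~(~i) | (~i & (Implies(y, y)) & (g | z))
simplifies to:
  g | i | z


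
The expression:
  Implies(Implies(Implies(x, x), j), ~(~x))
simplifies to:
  x | ~j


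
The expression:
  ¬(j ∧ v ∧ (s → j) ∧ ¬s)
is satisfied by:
  {s: True, v: False, j: False}
  {v: False, j: False, s: False}
  {j: True, s: True, v: False}
  {j: True, v: False, s: False}
  {s: True, v: True, j: False}
  {v: True, s: False, j: False}
  {j: True, v: True, s: True}


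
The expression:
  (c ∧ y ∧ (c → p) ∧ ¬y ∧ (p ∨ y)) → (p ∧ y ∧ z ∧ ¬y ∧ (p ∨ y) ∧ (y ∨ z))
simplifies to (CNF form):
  True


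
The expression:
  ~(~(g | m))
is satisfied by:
  {m: True, g: True}
  {m: True, g: False}
  {g: True, m: False}


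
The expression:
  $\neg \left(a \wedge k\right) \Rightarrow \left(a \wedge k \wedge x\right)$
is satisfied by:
  {a: True, k: True}


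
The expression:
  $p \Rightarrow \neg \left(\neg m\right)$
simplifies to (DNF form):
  $m \vee \neg p$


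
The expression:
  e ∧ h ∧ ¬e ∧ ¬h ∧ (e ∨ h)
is never true.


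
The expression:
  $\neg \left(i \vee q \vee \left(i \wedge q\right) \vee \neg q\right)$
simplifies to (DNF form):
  $\text{False}$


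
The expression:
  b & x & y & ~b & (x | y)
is never true.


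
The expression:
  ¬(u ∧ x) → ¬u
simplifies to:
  x ∨ ¬u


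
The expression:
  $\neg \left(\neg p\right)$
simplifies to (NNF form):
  $p$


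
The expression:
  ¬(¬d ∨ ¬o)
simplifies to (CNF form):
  d ∧ o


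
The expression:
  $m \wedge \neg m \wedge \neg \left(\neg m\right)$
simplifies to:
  $\text{False}$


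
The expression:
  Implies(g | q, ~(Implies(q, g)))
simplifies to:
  ~g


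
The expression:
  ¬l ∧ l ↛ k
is never true.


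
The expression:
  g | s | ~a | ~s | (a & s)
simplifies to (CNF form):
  True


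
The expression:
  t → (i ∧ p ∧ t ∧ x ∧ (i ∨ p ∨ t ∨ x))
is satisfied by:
  {p: True, x: True, i: True, t: False}
  {p: True, x: True, i: False, t: False}
  {p: True, i: True, x: False, t: False}
  {p: True, i: False, x: False, t: False}
  {x: True, i: True, p: False, t: False}
  {x: True, i: False, p: False, t: False}
  {i: True, p: False, x: False, t: False}
  {i: False, p: False, x: False, t: False}
  {t: True, p: True, x: True, i: True}


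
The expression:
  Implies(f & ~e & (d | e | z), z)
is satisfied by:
  {z: True, e: True, d: False, f: False}
  {z: True, e: False, d: False, f: False}
  {e: True, f: False, z: False, d: False}
  {f: False, e: False, z: False, d: False}
  {f: True, z: True, e: True, d: False}
  {f: True, z: True, e: False, d: False}
  {f: True, e: True, z: False, d: False}
  {f: True, e: False, z: False, d: False}
  {d: True, z: True, e: True, f: False}
  {d: True, z: True, e: False, f: False}
  {d: True, e: True, z: False, f: False}
  {d: True, e: False, z: False, f: False}
  {f: True, d: True, z: True, e: True}
  {f: True, d: True, z: True, e: False}
  {f: True, d: True, e: True, z: False}


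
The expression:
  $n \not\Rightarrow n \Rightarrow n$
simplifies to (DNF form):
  $\text{True}$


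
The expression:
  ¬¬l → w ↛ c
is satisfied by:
  {w: True, l: False, c: False}
  {w: False, l: False, c: False}
  {c: True, w: True, l: False}
  {c: True, w: False, l: False}
  {l: True, w: True, c: False}


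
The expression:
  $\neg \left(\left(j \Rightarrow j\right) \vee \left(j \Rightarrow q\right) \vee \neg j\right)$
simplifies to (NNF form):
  $\text{False}$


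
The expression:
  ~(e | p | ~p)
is never true.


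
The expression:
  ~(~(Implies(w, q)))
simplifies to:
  q | ~w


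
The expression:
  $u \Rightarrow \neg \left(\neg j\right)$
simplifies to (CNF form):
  $j \vee \neg u$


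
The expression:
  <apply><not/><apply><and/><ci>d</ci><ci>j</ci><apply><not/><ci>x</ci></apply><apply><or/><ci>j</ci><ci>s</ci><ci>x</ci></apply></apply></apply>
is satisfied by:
  {x: True, d: False, j: False}
  {d: False, j: False, x: False}
  {j: True, x: True, d: False}
  {j: True, d: False, x: False}
  {x: True, d: True, j: False}
  {d: True, x: False, j: False}
  {j: True, d: True, x: True}


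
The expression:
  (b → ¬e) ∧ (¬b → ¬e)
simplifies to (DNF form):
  ¬e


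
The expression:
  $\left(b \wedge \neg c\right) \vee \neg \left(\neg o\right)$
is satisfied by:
  {b: True, o: True, c: False}
  {o: True, c: False, b: False}
  {b: True, o: True, c: True}
  {o: True, c: True, b: False}
  {b: True, c: False, o: False}


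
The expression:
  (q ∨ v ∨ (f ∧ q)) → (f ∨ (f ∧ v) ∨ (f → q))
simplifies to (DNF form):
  True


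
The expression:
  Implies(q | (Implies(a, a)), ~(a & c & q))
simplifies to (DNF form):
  ~a | ~c | ~q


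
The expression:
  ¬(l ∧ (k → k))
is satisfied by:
  {l: False}


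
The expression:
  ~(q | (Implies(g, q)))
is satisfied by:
  {g: True, q: False}


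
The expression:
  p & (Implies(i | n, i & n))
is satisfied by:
  {p: True, n: False, i: False}
  {p: True, i: True, n: True}


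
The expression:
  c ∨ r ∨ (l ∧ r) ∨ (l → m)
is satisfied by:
  {r: True, c: True, m: True, l: False}
  {r: True, c: True, l: False, m: False}
  {r: True, m: True, l: False, c: False}
  {r: True, l: False, m: False, c: False}
  {c: True, m: True, l: False, r: False}
  {c: True, l: False, m: False, r: False}
  {m: True, c: False, l: False, r: False}
  {c: False, l: False, m: False, r: False}
  {c: True, r: True, l: True, m: True}
  {c: True, r: True, l: True, m: False}
  {r: True, l: True, m: True, c: False}
  {r: True, l: True, c: False, m: False}
  {m: True, l: True, c: True, r: False}
  {l: True, c: True, r: False, m: False}
  {l: True, m: True, r: False, c: False}


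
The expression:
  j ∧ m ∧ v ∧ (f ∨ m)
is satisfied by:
  {m: True, j: True, v: True}


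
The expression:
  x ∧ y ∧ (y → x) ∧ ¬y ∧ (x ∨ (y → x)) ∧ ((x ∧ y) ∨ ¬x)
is never true.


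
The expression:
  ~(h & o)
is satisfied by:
  {h: False, o: False}
  {o: True, h: False}
  {h: True, o: False}


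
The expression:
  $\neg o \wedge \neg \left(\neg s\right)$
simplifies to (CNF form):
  $s \wedge \neg o$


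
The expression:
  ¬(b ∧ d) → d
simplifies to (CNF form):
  d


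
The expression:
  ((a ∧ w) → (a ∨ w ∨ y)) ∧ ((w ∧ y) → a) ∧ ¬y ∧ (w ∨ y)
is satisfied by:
  {w: True, y: False}


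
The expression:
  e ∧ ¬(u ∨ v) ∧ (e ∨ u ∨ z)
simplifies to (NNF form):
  e ∧ ¬u ∧ ¬v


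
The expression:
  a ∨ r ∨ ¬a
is always true.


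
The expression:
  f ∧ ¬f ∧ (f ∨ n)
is never true.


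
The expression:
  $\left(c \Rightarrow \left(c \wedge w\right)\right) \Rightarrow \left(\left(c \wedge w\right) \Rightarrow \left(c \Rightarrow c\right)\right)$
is always true.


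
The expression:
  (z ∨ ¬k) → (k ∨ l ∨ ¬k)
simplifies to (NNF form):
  True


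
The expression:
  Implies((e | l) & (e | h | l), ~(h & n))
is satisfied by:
  {e: False, l: False, n: False, h: False}
  {l: True, h: False, e: False, n: False}
  {e: True, h: False, l: False, n: False}
  {l: True, e: True, h: False, n: False}
  {h: True, e: False, l: False, n: False}
  {h: True, l: True, e: False, n: False}
  {h: True, e: True, l: False, n: False}
  {h: True, l: True, e: True, n: False}
  {n: True, h: False, e: False, l: False}
  {n: True, l: True, h: False, e: False}
  {n: True, e: True, h: False, l: False}
  {n: True, l: True, e: True, h: False}
  {n: True, h: True, e: False, l: False}


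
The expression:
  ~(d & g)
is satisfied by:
  {g: False, d: False}
  {d: True, g: False}
  {g: True, d: False}


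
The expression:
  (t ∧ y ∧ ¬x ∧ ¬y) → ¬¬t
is always true.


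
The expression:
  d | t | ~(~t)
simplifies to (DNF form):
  d | t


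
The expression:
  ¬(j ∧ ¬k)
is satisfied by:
  {k: True, j: False}
  {j: False, k: False}
  {j: True, k: True}


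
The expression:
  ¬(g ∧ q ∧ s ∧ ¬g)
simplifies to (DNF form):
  True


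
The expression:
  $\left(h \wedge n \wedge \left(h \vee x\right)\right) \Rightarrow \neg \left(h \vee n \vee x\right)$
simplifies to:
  $\neg h \vee \neg n$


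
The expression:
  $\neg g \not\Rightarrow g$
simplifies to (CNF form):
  $\neg g$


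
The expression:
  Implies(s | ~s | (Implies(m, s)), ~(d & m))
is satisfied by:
  {m: False, d: False}
  {d: True, m: False}
  {m: True, d: False}


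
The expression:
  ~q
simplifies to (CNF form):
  ~q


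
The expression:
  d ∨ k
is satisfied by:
  {d: True, k: True}
  {d: True, k: False}
  {k: True, d: False}


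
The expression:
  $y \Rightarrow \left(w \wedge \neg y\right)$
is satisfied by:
  {y: False}


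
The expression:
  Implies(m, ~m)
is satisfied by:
  {m: False}


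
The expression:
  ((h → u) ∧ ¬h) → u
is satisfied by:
  {u: True, h: True}
  {u: True, h: False}
  {h: True, u: False}


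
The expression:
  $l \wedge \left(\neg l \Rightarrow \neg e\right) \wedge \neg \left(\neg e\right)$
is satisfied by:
  {e: True, l: True}


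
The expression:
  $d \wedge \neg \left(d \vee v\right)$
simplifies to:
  $\text{False}$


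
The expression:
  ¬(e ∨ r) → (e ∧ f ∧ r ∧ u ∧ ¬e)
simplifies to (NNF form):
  e ∨ r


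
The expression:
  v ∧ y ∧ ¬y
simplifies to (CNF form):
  False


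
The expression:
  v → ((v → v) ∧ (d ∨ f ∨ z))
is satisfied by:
  {d: True, z: True, f: True, v: False}
  {d: True, z: True, f: False, v: False}
  {d: True, f: True, v: False, z: False}
  {d: True, f: False, v: False, z: False}
  {z: True, f: True, v: False, d: False}
  {z: True, f: False, v: False, d: False}
  {f: True, z: False, v: False, d: False}
  {f: False, z: False, v: False, d: False}
  {d: True, z: True, v: True, f: True}
  {d: True, z: True, v: True, f: False}
  {d: True, v: True, f: True, z: False}
  {d: True, v: True, f: False, z: False}
  {v: True, z: True, f: True, d: False}
  {v: True, z: True, f: False, d: False}
  {v: True, f: True, z: False, d: False}


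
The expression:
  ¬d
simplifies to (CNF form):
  ¬d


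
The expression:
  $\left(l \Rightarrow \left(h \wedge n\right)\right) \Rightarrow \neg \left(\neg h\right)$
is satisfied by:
  {l: True, h: True}
  {l: True, h: False}
  {h: True, l: False}


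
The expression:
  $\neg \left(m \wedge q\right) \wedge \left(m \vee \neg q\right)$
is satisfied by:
  {q: False}


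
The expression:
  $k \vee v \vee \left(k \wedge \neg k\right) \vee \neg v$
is always true.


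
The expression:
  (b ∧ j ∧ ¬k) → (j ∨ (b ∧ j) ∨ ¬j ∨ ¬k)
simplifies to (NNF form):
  True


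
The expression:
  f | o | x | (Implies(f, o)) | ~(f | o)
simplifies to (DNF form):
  True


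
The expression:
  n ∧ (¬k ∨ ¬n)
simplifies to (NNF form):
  n ∧ ¬k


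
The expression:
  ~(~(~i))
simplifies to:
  ~i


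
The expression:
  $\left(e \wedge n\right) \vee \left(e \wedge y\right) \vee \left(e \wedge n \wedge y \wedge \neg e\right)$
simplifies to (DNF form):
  $\left(e \wedge n\right) \vee \left(e \wedge y\right)$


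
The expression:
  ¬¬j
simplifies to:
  j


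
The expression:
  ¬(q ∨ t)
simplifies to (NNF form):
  ¬q ∧ ¬t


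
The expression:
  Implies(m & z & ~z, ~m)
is always true.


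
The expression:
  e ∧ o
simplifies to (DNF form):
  e ∧ o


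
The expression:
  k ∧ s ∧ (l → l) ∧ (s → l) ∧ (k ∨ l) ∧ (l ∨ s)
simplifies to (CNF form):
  k ∧ l ∧ s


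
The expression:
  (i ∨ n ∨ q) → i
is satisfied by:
  {i: True, q: False, n: False}
  {i: True, n: True, q: False}
  {i: True, q: True, n: False}
  {i: True, n: True, q: True}
  {n: False, q: False, i: False}


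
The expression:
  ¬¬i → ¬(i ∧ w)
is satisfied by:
  {w: False, i: False}
  {i: True, w: False}
  {w: True, i: False}


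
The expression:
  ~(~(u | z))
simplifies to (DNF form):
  u | z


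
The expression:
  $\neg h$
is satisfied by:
  {h: False}


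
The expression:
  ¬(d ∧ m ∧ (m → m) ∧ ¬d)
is always true.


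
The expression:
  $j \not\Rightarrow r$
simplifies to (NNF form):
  $j \wedge \neg r$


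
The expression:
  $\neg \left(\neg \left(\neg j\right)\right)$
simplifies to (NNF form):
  $\neg j$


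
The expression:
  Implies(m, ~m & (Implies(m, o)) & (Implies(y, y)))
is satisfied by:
  {m: False}


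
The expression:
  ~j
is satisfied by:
  {j: False}


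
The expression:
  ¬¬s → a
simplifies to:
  a ∨ ¬s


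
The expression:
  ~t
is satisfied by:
  {t: False}


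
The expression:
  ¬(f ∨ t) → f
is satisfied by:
  {t: True, f: True}
  {t: True, f: False}
  {f: True, t: False}


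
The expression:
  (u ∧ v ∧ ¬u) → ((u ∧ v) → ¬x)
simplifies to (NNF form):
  True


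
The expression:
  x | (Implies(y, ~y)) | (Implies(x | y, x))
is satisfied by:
  {x: True, y: False}
  {y: False, x: False}
  {y: True, x: True}


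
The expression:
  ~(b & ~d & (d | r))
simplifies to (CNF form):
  d | ~b | ~r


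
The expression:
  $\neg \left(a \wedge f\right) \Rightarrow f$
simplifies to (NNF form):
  $f$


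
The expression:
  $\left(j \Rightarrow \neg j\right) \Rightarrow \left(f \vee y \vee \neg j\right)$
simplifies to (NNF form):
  $\text{True}$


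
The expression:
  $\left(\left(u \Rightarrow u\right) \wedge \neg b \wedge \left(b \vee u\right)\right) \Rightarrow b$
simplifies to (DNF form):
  $b \vee \neg u$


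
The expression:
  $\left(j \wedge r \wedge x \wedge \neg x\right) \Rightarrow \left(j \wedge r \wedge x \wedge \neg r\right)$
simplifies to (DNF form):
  $\text{True}$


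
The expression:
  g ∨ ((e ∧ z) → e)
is always true.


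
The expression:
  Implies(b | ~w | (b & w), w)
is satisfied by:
  {w: True}


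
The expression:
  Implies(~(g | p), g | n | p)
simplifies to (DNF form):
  g | n | p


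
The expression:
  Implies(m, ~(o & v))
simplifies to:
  ~m | ~o | ~v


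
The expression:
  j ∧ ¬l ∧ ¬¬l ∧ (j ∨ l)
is never true.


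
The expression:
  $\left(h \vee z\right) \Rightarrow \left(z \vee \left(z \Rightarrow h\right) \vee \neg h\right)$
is always true.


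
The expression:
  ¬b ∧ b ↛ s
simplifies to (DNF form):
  False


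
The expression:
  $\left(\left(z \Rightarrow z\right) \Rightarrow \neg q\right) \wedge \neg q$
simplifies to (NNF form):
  $\neg q$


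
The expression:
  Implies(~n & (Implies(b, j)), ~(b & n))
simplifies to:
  True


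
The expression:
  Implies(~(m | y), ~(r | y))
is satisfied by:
  {y: True, m: True, r: False}
  {y: True, m: False, r: False}
  {m: True, y: False, r: False}
  {y: False, m: False, r: False}
  {r: True, y: True, m: True}
  {r: True, y: True, m: False}
  {r: True, m: True, y: False}


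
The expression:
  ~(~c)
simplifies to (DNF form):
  c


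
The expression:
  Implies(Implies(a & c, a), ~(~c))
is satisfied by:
  {c: True}


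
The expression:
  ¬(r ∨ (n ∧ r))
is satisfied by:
  {r: False}


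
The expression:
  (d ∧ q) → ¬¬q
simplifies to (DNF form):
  True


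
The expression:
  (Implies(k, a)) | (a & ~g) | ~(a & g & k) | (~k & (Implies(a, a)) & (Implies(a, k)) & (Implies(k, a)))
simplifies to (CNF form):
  True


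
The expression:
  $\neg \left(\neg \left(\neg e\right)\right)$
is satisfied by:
  {e: False}


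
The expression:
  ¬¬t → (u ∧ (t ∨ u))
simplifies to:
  u ∨ ¬t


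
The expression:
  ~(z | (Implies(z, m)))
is never true.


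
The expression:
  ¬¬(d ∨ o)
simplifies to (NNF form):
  d ∨ o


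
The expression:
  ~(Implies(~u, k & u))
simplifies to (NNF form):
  ~u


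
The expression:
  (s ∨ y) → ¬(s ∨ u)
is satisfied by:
  {u: False, s: False, y: False}
  {y: True, u: False, s: False}
  {u: True, y: False, s: False}


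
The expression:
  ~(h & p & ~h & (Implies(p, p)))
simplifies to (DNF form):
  True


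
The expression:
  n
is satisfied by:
  {n: True}


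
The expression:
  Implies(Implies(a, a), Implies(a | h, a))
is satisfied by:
  {a: True, h: False}
  {h: False, a: False}
  {h: True, a: True}


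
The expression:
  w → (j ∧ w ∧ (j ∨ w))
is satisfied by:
  {j: True, w: False}
  {w: False, j: False}
  {w: True, j: True}


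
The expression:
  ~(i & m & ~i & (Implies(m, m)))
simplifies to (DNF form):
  True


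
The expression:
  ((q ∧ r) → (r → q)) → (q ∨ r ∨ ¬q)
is always true.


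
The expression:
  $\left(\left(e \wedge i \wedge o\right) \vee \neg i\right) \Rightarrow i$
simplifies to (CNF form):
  $i$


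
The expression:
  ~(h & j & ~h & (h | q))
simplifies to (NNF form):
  True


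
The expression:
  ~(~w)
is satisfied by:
  {w: True}


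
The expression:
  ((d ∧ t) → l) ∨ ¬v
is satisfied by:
  {l: True, v: False, t: False, d: False}
  {l: False, v: False, t: False, d: False}
  {l: True, d: True, v: False, t: False}
  {d: True, l: False, v: False, t: False}
  {l: True, t: True, d: False, v: False}
  {t: True, d: False, v: False, l: False}
  {l: True, d: True, t: True, v: False}
  {d: True, t: True, l: False, v: False}
  {l: True, v: True, d: False, t: False}
  {v: True, d: False, t: False, l: False}
  {l: True, d: True, v: True, t: False}
  {d: True, v: True, l: False, t: False}
  {l: True, t: True, v: True, d: False}
  {t: True, v: True, d: False, l: False}
  {l: True, d: True, t: True, v: True}


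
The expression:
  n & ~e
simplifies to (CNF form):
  n & ~e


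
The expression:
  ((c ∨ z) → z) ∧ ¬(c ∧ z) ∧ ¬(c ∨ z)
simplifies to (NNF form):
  ¬c ∧ ¬z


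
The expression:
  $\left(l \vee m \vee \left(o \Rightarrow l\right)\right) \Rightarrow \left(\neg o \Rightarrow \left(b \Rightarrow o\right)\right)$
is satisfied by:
  {o: True, b: False}
  {b: False, o: False}
  {b: True, o: True}


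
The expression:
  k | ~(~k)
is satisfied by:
  {k: True}


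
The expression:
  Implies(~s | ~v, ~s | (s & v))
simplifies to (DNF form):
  v | ~s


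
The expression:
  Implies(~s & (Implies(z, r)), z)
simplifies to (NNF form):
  s | z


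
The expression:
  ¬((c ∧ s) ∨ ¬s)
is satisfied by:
  {s: True, c: False}


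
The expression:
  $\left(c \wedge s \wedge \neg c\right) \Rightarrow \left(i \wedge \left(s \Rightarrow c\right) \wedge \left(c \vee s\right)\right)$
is always true.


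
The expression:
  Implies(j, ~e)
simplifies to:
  ~e | ~j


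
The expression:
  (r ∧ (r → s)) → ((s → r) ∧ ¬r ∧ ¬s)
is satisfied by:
  {s: False, r: False}
  {r: True, s: False}
  {s: True, r: False}


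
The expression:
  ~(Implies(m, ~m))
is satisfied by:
  {m: True}


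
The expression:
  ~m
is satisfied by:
  {m: False}


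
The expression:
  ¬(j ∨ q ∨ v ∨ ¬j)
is never true.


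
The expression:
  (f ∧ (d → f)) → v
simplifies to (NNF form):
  v ∨ ¬f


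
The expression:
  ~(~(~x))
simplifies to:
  ~x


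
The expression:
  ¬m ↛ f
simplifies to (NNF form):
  f ∨ ¬m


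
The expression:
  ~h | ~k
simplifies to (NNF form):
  ~h | ~k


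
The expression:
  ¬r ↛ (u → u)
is never true.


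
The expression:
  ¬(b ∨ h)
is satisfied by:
  {h: False, b: False}


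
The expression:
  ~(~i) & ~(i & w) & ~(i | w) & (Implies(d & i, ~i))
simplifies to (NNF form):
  False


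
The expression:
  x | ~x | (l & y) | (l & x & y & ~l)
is always true.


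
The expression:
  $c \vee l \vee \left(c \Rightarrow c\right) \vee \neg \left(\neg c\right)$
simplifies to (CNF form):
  $\text{True}$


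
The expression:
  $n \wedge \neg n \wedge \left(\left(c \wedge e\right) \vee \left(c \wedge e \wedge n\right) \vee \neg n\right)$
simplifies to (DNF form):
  $\text{False}$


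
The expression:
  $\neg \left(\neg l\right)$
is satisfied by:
  {l: True}


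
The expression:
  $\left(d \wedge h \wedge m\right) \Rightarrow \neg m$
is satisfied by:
  {h: False, m: False, d: False}
  {d: True, h: False, m: False}
  {m: True, h: False, d: False}
  {d: True, m: True, h: False}
  {h: True, d: False, m: False}
  {d: True, h: True, m: False}
  {m: True, h: True, d: False}


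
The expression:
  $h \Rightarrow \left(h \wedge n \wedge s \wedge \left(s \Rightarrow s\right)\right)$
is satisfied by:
  {n: True, s: True, h: False}
  {n: True, s: False, h: False}
  {s: True, n: False, h: False}
  {n: False, s: False, h: False}
  {n: True, h: True, s: True}


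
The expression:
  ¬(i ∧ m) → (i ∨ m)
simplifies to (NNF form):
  i ∨ m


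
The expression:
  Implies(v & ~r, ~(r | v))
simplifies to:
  r | ~v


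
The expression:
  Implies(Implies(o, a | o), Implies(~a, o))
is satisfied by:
  {a: True, o: True}
  {a: True, o: False}
  {o: True, a: False}


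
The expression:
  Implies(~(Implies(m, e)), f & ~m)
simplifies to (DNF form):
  e | ~m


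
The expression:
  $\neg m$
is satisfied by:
  {m: False}


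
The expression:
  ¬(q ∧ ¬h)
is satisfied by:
  {h: True, q: False}
  {q: False, h: False}
  {q: True, h: True}


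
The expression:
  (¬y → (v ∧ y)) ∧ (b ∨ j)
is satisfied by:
  {y: True, b: True, j: True}
  {y: True, b: True, j: False}
  {y: True, j: True, b: False}


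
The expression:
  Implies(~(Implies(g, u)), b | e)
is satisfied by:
  {b: True, e: True, u: True, g: False}
  {b: True, e: True, g: False, u: False}
  {b: True, u: True, g: False, e: False}
  {b: True, g: False, u: False, e: False}
  {e: True, u: True, g: False, b: False}
  {e: True, g: False, u: False, b: False}
  {u: True, e: False, g: False, b: False}
  {e: False, g: False, u: False, b: False}
  {e: True, b: True, g: True, u: True}
  {e: True, b: True, g: True, u: False}
  {b: True, g: True, u: True, e: False}
  {b: True, g: True, e: False, u: False}
  {u: True, g: True, e: True, b: False}
  {g: True, e: True, b: False, u: False}
  {g: True, u: True, b: False, e: False}


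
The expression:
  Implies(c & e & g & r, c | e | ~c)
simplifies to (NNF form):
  True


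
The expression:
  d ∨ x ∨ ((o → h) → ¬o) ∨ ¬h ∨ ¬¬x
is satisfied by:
  {x: True, d: True, h: False, o: False}
  {x: True, h: False, o: False, d: False}
  {d: True, h: False, o: False, x: False}
  {d: False, h: False, o: False, x: False}
  {x: True, o: True, d: True, h: False}
  {x: True, o: True, d: False, h: False}
  {o: True, d: True, x: False, h: False}
  {o: True, x: False, h: False, d: False}
  {d: True, x: True, h: True, o: False}
  {x: True, h: True, d: False, o: False}
  {d: True, h: True, x: False, o: False}
  {h: True, x: False, o: False, d: False}
  {x: True, o: True, h: True, d: True}
  {x: True, o: True, h: True, d: False}
  {o: True, h: True, d: True, x: False}


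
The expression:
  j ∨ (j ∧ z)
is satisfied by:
  {j: True}


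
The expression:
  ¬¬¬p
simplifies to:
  ¬p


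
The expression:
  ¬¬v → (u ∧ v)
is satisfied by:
  {u: True, v: False}
  {v: False, u: False}
  {v: True, u: True}


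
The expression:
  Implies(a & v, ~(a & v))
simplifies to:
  ~a | ~v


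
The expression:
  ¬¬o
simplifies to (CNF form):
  o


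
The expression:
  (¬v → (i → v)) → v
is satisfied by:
  {i: True, v: True}
  {i: True, v: False}
  {v: True, i: False}


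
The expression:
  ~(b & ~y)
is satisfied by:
  {y: True, b: False}
  {b: False, y: False}
  {b: True, y: True}


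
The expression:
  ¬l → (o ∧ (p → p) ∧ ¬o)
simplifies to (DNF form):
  l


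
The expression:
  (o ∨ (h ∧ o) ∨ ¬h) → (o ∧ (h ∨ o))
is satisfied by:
  {o: True, h: True}
  {o: True, h: False}
  {h: True, o: False}


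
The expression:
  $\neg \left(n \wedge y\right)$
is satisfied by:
  {y: False, n: False}
  {n: True, y: False}
  {y: True, n: False}


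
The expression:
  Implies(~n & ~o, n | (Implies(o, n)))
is always true.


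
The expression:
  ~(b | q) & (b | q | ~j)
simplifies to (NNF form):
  ~b & ~j & ~q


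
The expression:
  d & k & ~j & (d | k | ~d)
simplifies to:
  d & k & ~j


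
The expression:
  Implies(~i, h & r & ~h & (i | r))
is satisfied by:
  {i: True}


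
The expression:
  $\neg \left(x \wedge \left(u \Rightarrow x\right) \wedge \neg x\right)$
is always true.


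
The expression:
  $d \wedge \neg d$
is never true.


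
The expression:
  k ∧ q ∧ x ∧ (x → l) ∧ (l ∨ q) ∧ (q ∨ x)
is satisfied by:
  {k: True, x: True, q: True, l: True}


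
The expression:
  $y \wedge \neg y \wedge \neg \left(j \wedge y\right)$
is never true.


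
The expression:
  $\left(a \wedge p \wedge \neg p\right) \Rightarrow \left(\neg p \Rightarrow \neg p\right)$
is always true.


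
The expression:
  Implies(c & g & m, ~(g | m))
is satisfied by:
  {g: False, m: False, c: False}
  {c: True, g: False, m: False}
  {m: True, g: False, c: False}
  {c: True, m: True, g: False}
  {g: True, c: False, m: False}
  {c: True, g: True, m: False}
  {m: True, g: True, c: False}


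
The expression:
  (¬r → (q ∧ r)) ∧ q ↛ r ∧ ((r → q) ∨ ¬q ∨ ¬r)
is never true.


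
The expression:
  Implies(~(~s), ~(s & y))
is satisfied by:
  {s: False, y: False}
  {y: True, s: False}
  {s: True, y: False}


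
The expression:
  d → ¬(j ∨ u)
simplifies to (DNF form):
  (¬j ∧ ¬u) ∨ ¬d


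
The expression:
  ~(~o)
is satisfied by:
  {o: True}


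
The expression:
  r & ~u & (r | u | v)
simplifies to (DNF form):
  r & ~u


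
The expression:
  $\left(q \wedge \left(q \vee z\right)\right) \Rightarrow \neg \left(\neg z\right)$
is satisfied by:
  {z: True, q: False}
  {q: False, z: False}
  {q: True, z: True}


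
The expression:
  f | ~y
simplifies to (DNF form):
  f | ~y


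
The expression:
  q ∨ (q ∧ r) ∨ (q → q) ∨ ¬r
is always true.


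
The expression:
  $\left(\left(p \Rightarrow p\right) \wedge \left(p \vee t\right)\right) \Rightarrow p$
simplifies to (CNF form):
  $p \vee \neg t$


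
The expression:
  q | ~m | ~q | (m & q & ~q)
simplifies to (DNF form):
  True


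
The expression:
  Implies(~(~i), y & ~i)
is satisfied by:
  {i: False}


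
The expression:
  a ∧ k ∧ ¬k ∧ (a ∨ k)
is never true.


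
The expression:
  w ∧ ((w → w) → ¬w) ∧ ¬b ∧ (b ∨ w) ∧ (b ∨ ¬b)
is never true.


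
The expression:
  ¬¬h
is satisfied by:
  {h: True}


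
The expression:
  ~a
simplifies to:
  ~a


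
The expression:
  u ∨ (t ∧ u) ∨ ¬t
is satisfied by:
  {u: True, t: False}
  {t: False, u: False}
  {t: True, u: True}


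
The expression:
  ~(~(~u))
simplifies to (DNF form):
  ~u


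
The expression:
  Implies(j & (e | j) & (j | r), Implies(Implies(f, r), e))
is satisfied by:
  {e: True, f: True, j: False, r: False}
  {e: True, f: False, j: False, r: False}
  {r: True, e: True, f: True, j: False}
  {r: True, e: True, f: False, j: False}
  {f: True, r: False, e: False, j: False}
  {f: False, r: False, e: False, j: False}
  {r: True, f: True, e: False, j: False}
  {r: True, f: False, e: False, j: False}
  {j: True, e: True, f: True, r: False}
  {j: True, e: True, f: False, r: False}
  {j: True, r: True, e: True, f: True}
  {j: True, r: True, e: True, f: False}
  {j: True, f: True, e: False, r: False}


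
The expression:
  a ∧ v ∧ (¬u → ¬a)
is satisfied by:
  {a: True, u: True, v: True}


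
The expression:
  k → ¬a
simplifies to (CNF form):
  ¬a ∨ ¬k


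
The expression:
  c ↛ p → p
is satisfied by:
  {p: True, c: False}
  {c: False, p: False}
  {c: True, p: True}


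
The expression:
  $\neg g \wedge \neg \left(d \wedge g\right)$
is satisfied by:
  {g: False}


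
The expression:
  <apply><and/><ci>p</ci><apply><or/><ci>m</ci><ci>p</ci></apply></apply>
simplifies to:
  <ci>p</ci>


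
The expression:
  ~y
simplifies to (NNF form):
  ~y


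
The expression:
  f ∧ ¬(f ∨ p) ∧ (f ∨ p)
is never true.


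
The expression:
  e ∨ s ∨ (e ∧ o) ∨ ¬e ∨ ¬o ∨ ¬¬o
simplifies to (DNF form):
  True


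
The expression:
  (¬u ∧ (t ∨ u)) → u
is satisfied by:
  {u: True, t: False}
  {t: False, u: False}
  {t: True, u: True}


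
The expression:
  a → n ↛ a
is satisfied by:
  {a: False}


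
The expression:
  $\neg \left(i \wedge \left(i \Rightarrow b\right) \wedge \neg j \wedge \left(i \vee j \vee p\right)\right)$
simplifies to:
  $j \vee \neg b \vee \neg i$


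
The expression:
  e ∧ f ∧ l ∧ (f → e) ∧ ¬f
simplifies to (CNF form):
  False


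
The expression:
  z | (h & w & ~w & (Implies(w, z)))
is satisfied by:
  {z: True}


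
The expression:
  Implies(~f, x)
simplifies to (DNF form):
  f | x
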